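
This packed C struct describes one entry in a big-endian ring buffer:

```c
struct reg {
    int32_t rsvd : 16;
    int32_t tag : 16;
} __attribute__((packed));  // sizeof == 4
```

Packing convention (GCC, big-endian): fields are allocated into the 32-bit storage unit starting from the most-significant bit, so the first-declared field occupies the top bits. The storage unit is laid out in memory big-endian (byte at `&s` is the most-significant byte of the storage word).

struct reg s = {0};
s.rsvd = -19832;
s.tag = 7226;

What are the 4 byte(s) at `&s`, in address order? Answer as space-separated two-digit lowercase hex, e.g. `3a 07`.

b2 88 1c 3a

[16+:16] rsvd=-19832 & 0xffff = 0xb288; word=0xb2880000
[0+:16] tag=7226 & 0xffff = 0x1c3a; word=0xb2881c3a
word = 0xb2881c3a → big-endian bytes:
  [0]=0xb2  [1]=0x88  [2]=0x1c  [3]=0x3a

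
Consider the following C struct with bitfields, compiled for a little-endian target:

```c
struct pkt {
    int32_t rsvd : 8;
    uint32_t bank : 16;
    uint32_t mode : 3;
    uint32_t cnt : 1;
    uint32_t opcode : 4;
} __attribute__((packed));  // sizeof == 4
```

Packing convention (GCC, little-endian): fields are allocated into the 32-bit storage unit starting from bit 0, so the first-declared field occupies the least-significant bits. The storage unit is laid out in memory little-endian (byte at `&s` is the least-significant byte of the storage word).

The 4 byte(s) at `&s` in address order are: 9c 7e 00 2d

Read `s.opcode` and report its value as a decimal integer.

2

[0]=0x9c [1]=0x7e [2]=0x00 [3]=0x2d (little-endian) → word 0x2d007e9c
rsvd:8 @ bit 0 → (0x2d007e9c>>0)&0xff = 0x9c
bank:16 @ bit 8 → (0x2d007e9c>>8)&0xffff = 0x7e
mode:3 @ bit 24 → (0x2d007e9c>>24)&0x7 = 0x5
cnt:1 @ bit 27 → (0x2d007e9c>>27)&0x1 = 0x1
opcode:4 @ bit 28 → (0x2d007e9c>>28)&0xf = 0x2  ←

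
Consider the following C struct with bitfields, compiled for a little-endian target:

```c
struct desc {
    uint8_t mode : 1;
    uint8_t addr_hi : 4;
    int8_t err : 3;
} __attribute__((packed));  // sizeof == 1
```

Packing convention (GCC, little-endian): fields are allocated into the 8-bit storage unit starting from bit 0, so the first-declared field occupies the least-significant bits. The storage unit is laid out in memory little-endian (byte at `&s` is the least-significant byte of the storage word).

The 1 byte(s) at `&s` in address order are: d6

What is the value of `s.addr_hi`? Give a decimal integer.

[0]=0xd6 (little-endian) → word 0xd6
mode [0+:1] = (word>>0) & 0x1 = 0
addr_hi [1+:4] = (word>>1) & 0xf = 11  ←
err [5+:3] = (word>>5) & 0x7 = 6

11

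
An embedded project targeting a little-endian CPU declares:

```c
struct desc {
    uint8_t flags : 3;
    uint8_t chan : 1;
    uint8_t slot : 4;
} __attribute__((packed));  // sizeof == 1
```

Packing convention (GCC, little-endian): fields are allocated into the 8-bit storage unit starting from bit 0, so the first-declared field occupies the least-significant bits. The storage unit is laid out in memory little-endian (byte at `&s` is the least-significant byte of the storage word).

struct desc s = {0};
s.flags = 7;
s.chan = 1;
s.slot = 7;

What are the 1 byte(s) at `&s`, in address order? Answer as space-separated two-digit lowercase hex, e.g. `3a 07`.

7f

[0+:3] flags=7 & 0x7 = 0x7; word=0x07
[3+:1] chan=1 & 0x1 = 0x1; word=0x0f
[4+:4] slot=7 & 0xf = 0x7; word=0x7f
word = 0x7f → little-endian bytes:
  [0]=0x7f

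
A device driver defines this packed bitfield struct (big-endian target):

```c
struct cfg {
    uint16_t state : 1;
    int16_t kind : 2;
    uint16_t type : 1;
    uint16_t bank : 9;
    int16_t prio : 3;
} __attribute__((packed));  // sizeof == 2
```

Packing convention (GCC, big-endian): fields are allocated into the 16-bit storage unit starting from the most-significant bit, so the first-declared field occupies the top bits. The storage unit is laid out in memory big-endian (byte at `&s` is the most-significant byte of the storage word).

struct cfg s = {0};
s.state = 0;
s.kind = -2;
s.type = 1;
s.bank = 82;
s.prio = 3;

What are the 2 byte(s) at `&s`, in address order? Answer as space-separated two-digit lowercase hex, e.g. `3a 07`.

state:1 = 0 → 0x0 << 15 → word 0x0000
kind:2 = -2 → 0x2 << 13 → word 0x4000
type:1 = 1 → 0x1 << 12 → word 0x5000
bank:9 = 82 → 0x52 << 3 → word 0x5290
prio:3 = 3 → 0x3 << 0 → word 0x5293
word = 0x5293 → big-endian bytes:
  [0]=0x52  [1]=0x93

52 93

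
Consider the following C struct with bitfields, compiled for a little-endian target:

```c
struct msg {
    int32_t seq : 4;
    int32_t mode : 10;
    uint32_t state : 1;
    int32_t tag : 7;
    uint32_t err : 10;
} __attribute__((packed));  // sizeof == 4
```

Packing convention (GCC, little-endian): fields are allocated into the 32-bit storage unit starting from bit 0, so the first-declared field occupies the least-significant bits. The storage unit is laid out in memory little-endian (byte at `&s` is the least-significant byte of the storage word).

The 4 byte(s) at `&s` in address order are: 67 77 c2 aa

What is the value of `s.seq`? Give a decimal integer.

7

[0]=0x67 [1]=0x77 [2]=0xc2 [3]=0xaa (little-endian) → word 0xaac27767
seq:4 @ bit 0 → (0xaac27767>>0)&0xf = 0x7  ←
mode:10 @ bit 4 → (0xaac27767>>4)&0x3ff = 0x376
state:1 @ bit 14 → (0xaac27767>>14)&0x1 = 0x1
tag:7 @ bit 15 → (0xaac27767>>15)&0x7f = 0x4
err:10 @ bit 22 → (0xaac27767>>22)&0x3ff = 0x2ab
seq signed 4b, MSB=0: value = 7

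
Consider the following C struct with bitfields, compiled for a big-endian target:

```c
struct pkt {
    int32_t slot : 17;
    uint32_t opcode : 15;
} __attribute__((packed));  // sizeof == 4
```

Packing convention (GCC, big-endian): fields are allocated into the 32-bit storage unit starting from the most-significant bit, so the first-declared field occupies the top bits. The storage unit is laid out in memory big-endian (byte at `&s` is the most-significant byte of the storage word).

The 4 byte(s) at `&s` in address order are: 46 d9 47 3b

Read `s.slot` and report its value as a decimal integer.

36274

[0]=0x46 [1]=0xd9 [2]=0x47 [3]=0x3b (big-endian) → word 0x46d9473b
slot [15+:17] = (word>>15) & 0x1ffff = 36274  ←
opcode [0+:15] = (word>>0) & 0x7fff = 18235
slot signed 17b, MSB=0: value = 36274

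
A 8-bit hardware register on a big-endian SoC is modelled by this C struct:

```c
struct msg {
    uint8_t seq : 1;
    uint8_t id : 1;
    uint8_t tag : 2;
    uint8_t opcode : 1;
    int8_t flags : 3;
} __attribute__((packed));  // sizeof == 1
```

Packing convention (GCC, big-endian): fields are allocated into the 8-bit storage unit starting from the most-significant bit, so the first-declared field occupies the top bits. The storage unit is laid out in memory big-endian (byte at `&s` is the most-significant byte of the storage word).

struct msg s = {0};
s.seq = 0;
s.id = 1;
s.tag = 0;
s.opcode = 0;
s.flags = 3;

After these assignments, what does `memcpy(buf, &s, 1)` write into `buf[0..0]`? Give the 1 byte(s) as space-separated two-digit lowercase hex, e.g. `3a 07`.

43

seq:1 = 0 → 0x0 << 7 → word 0x00
id:1 = 1 → 0x1 << 6 → word 0x40
tag:2 = 0 → 0x0 << 4 → word 0x40
opcode:1 = 0 → 0x0 << 3 → word 0x40
flags:3 = 3 → 0x3 << 0 → word 0x43
word = 0x43 → big-endian bytes:
  [0]=0x43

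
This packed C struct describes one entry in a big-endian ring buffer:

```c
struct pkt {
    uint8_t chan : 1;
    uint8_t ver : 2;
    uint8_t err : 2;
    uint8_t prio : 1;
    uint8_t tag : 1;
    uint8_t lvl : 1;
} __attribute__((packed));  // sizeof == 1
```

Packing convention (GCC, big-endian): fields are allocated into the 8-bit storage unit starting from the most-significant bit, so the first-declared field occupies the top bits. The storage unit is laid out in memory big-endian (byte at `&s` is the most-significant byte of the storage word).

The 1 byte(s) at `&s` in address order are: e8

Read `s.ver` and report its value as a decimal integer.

[0]=0xe8 (big-endian) → word 0xe8
chan:1 @ bit 7 → (0xe8>>7)&0x1 = 0x1
ver:2 @ bit 5 → (0xe8>>5)&0x3 = 0x3  ←
err:2 @ bit 3 → (0xe8>>3)&0x3 = 0x1
prio:1 @ bit 2 → (0xe8>>2)&0x1 = 0x0
tag:1 @ bit 1 → (0xe8>>1)&0x1 = 0x0
lvl:1 @ bit 0 → (0xe8>>0)&0x1 = 0x0

3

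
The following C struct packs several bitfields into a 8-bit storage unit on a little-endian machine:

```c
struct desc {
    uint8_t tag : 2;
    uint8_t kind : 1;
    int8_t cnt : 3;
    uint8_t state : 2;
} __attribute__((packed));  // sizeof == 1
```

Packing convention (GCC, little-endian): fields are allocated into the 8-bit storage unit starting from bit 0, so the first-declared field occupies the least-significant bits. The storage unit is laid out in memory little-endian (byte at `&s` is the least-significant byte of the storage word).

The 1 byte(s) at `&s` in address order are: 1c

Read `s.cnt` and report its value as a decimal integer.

3

[0]=0x1c (little-endian) → word 0x1c
tag:2 @ bit 0 → (0x1c>>0)&0x3 = 0x0
kind:1 @ bit 2 → (0x1c>>2)&0x1 = 0x1
cnt:3 @ bit 3 → (0x1c>>3)&0x7 = 0x3  ←
state:2 @ bit 6 → (0x1c>>6)&0x3 = 0x0
cnt signed 3b, MSB=0: value = 3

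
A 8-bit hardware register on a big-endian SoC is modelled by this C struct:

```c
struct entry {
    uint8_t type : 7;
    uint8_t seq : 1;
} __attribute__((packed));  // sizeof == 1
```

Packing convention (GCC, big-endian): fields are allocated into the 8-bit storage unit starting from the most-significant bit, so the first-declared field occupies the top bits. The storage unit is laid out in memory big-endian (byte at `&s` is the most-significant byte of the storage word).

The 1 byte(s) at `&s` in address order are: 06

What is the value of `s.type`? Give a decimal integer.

[0]=0x06 (big-endian) → word 0x06
type:7 @ bit 1 → (0x06>>1)&0x7f = 0x3  ←
seq:1 @ bit 0 → (0x06>>0)&0x1 = 0x0

3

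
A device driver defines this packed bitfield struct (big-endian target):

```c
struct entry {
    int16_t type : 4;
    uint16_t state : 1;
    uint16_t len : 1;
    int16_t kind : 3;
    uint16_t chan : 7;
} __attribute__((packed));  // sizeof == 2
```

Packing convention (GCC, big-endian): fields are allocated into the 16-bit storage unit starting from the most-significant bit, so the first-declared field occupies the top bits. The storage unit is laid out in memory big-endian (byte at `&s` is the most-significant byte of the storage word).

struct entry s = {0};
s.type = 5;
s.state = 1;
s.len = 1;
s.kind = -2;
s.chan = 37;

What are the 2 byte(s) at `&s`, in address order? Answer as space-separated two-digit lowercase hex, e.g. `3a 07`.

5f 25

type (4b) val=5 bits=0x5 at bit 12: 0x5000
state (1b) val=1 bits=0x1 at bit 11: 0x5800
len (1b) val=1 bits=0x1 at bit 10: 0x5c00
kind (3b) val=-2 bits=0x6 at bit 7: 0x5f00
chan (7b) val=37 bits=0x25 at bit 0: 0x5f25
word = 0x5f25 → big-endian bytes:
  [0]=0x5f  [1]=0x25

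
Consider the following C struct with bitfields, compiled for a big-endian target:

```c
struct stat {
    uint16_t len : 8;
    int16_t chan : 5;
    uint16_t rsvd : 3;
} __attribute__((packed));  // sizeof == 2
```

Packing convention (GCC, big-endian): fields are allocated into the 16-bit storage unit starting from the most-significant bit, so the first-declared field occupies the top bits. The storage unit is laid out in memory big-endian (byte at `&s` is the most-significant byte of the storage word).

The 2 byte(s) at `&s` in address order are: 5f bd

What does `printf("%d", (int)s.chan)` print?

[0]=0x5f [1]=0xbd (big-endian) → word 0x5fbd
len [8+:8] = (word>>8) & 0xff = 95
chan [3+:5] = (word>>3) & 0x1f = 23  ←
rsvd [0+:3] = (word>>0) & 0x7 = 5
chan signed 5b, MSB=1: 23 - 32 = -9

-9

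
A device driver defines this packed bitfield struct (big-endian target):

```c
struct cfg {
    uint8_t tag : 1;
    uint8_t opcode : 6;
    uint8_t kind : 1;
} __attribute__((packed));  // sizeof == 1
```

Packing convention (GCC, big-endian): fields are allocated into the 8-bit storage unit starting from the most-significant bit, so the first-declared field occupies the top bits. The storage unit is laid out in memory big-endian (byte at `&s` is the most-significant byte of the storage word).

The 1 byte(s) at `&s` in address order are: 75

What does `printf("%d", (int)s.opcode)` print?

[0]=0x75 (big-endian) → word 0x75
tag [7+:1] = (word>>7) & 0x1 = 0
opcode [1+:6] = (word>>1) & 0x3f = 58  ←
kind [0+:1] = (word>>0) & 0x1 = 1

58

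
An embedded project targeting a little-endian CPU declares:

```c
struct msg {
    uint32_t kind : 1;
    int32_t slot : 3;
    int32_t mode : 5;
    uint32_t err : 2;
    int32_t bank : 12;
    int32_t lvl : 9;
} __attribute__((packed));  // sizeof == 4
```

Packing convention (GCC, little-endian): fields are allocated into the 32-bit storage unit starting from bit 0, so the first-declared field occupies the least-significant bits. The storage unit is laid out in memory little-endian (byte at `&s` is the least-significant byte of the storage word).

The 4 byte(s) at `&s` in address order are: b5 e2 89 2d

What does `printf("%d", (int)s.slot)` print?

2

[0]=0xb5 [1]=0xe2 [2]=0x89 [3]=0x2d (little-endian) → word 0x2d89e2b5
kind [0+:1] = (word>>0) & 0x1 = 1
slot [1+:3] = (word>>1) & 0x7 = 2  ←
mode [4+:5] = (word>>4) & 0x1f = 11
err [9+:2] = (word>>9) & 0x3 = 1
bank [11+:12] = (word>>11) & 0xfff = 316
lvl [23+:9] = (word>>23) & 0x1ff = 91
slot signed 3b, MSB=0: value = 2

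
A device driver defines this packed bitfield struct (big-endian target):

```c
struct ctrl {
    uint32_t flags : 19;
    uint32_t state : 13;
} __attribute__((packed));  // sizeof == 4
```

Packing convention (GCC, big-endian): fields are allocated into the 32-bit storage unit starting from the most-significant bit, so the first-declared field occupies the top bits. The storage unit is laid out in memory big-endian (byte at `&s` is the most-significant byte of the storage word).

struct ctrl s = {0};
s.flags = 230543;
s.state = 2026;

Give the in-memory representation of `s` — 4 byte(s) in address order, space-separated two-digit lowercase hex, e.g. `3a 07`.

70 91 e7 ea

flags (19b) val=230543 bits=0x3848f at bit 13: 0x7091e000
state (13b) val=2026 bits=0x7ea at bit 0: 0x7091e7ea
word = 0x7091e7ea → big-endian bytes:
  [0]=0x70  [1]=0x91  [2]=0xe7  [3]=0xea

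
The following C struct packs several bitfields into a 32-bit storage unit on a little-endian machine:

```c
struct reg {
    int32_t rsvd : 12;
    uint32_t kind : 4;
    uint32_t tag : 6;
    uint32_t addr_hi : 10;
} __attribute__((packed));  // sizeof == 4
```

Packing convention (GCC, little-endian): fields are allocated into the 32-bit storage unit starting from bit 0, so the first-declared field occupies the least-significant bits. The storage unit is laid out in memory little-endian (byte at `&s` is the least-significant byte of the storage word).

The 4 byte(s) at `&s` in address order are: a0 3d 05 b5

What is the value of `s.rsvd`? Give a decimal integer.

[0]=0xa0 [1]=0x3d [2]=0x05 [3]=0xb5 (little-endian) → word 0xb5053da0
rsvd [0+:12] = (word>>0) & 0xfff = 3488  ←
kind [12+:4] = (word>>12) & 0xf = 3
tag [16+:6] = (word>>16) & 0x3f = 5
addr_hi [22+:10] = (word>>22) & 0x3ff = 724
rsvd signed 12b, MSB=1: 3488 - 4096 = -608

-608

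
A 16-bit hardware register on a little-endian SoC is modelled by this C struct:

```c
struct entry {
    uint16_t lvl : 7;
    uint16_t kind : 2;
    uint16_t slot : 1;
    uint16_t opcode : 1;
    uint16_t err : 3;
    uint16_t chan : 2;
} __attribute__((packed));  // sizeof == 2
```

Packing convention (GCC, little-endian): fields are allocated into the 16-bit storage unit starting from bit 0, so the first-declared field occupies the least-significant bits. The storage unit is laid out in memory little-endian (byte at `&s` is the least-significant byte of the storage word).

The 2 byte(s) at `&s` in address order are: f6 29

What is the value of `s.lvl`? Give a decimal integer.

[0]=0xf6 [1]=0x29 (little-endian) → word 0x29f6
lvl:7 @ bit 0 → (0x29f6>>0)&0x7f = 0x76  ←
kind:2 @ bit 7 → (0x29f6>>7)&0x3 = 0x3
slot:1 @ bit 9 → (0x29f6>>9)&0x1 = 0x0
opcode:1 @ bit 10 → (0x29f6>>10)&0x1 = 0x0
err:3 @ bit 11 → (0x29f6>>11)&0x7 = 0x5
chan:2 @ bit 14 → (0x29f6>>14)&0x3 = 0x0

118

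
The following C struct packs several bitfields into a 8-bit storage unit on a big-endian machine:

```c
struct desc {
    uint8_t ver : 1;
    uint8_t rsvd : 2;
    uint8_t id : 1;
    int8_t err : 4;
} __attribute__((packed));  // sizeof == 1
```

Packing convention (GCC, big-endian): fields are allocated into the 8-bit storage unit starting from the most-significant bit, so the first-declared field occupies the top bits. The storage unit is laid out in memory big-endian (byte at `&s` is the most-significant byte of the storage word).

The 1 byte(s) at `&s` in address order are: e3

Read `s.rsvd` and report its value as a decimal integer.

[0]=0xe3 (big-endian) → word 0xe3
ver:1 @ bit 7 → (0xe3>>7)&0x1 = 0x1
rsvd:2 @ bit 5 → (0xe3>>5)&0x3 = 0x3  ←
id:1 @ bit 4 → (0xe3>>4)&0x1 = 0x0
err:4 @ bit 0 → (0xe3>>0)&0xf = 0x3

3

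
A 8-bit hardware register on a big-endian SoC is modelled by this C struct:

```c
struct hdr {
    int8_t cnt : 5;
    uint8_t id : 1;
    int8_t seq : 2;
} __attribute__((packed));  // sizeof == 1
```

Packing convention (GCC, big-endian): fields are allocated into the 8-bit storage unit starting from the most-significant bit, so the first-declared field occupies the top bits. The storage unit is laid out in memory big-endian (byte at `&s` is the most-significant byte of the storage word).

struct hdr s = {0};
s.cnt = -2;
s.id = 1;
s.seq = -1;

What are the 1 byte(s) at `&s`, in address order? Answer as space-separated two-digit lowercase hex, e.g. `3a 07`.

f7

cnt (5b) val=-2 bits=0x1e at bit 3: 0xf0
id (1b) val=1 bits=0x1 at bit 2: 0xf4
seq (2b) val=-1 bits=0x3 at bit 0: 0xf7
word = 0xf7 → big-endian bytes:
  [0]=0xf7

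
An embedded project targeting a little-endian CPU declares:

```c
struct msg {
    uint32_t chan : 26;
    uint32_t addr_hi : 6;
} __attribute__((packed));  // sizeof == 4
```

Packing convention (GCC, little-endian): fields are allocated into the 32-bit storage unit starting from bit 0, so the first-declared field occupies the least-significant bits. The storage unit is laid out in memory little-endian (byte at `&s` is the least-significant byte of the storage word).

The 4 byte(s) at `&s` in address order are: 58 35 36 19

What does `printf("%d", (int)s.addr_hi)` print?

[0]=0x58 [1]=0x35 [2]=0x36 [3]=0x19 (little-endian) → word 0x19363558
chan:26 @ bit 0 → (0x19363558>>0)&0x3ffffff = 0x1363558
addr_hi:6 @ bit 26 → (0x19363558>>26)&0x3f = 0x6  ←

6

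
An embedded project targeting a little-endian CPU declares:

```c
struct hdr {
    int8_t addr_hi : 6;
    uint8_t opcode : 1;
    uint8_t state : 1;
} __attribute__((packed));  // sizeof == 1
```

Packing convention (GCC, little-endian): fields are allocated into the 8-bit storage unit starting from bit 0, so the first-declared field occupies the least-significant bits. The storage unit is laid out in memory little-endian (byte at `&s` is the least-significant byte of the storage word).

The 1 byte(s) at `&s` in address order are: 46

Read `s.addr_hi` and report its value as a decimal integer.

6

[0]=0x46 (little-endian) → word 0x46
addr_hi:6 @ bit 0 → (0x46>>0)&0x3f = 0x6  ←
opcode:1 @ bit 6 → (0x46>>6)&0x1 = 0x1
state:1 @ bit 7 → (0x46>>7)&0x1 = 0x0
addr_hi signed 6b, MSB=0: value = 6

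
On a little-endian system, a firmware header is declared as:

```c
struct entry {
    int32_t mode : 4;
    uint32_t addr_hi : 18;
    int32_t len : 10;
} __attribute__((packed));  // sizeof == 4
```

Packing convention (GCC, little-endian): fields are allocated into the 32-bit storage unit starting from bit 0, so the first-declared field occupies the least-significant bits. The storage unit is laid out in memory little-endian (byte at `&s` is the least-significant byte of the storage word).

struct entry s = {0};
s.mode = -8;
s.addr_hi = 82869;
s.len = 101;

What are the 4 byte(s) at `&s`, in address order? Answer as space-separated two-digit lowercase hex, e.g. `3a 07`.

58 3b 54 19

mode:4 = -8 → 0x8 << 0 → word 0x00000008
addr_hi:18 = 82869 → 0x143b5 << 4 → word 0x00143b58
len:10 = 101 → 0x65 << 22 → word 0x19543b58
word = 0x19543b58 → little-endian bytes:
  [0]=0x58  [1]=0x3b  [2]=0x54  [3]=0x19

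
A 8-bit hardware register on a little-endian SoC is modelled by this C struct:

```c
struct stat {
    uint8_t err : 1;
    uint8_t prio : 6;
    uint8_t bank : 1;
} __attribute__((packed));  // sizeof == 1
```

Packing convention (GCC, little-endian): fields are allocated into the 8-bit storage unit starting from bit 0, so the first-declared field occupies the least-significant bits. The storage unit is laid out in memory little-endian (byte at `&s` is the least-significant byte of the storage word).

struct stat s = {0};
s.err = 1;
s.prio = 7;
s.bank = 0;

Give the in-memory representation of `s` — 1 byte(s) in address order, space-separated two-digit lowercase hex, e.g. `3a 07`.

[0+:1] err=1 & 0x1 = 0x1; word=0x01
[1+:6] prio=7 & 0x3f = 0x7; word=0x0f
[7+:1] bank=0 & 0x1 = 0x0; word=0x0f
word = 0x0f → little-endian bytes:
  [0]=0x0f

0f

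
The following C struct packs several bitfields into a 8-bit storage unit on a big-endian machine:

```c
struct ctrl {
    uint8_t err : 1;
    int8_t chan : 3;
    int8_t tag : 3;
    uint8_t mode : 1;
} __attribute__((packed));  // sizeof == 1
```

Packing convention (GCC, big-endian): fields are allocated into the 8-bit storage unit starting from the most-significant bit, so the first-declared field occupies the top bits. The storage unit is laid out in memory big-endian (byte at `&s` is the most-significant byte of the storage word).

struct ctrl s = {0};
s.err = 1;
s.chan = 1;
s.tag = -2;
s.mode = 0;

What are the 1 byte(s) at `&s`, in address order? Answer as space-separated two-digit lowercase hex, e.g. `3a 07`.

9c

[7+:1] err=1 & 0x1 = 0x1; word=0x80
[4+:3] chan=1 & 0x7 = 0x1; word=0x90
[1+:3] tag=-2 & 0x7 = 0x6; word=0x9c
[0+:1] mode=0 & 0x1 = 0x0; word=0x9c
word = 0x9c → big-endian bytes:
  [0]=0x9c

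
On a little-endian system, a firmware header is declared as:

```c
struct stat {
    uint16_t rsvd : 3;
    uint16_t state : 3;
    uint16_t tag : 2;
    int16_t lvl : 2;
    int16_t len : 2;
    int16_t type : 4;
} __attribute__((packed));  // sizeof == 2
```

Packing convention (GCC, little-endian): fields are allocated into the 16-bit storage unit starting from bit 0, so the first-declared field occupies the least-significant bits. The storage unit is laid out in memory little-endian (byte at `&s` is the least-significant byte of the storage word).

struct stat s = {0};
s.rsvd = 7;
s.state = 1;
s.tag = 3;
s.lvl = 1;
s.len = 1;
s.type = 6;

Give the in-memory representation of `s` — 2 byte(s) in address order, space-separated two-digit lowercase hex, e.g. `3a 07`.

rsvd (3b) val=7 bits=0x7 at bit 0: 0x0007
state (3b) val=1 bits=0x1 at bit 3: 0x000f
tag (2b) val=3 bits=0x3 at bit 6: 0x00cf
lvl (2b) val=1 bits=0x1 at bit 8: 0x01cf
len (2b) val=1 bits=0x1 at bit 10: 0x05cf
type (4b) val=6 bits=0x6 at bit 12: 0x65cf
word = 0x65cf → little-endian bytes:
  [0]=0xcf  [1]=0x65

cf 65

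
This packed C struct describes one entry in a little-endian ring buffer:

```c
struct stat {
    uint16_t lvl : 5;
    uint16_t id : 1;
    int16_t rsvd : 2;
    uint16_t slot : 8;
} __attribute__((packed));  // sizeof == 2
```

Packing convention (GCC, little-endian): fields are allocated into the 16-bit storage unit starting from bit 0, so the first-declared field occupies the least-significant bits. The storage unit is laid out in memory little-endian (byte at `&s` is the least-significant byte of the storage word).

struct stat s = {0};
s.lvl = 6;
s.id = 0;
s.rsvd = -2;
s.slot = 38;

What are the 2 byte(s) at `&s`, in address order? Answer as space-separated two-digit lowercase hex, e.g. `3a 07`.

lvl:5 = 6 → 0x6 << 0 → word 0x0006
id:1 = 0 → 0x0 << 5 → word 0x0006
rsvd:2 = -2 → 0x2 << 6 → word 0x0086
slot:8 = 38 → 0x26 << 8 → word 0x2686
word = 0x2686 → little-endian bytes:
  [0]=0x86  [1]=0x26

86 26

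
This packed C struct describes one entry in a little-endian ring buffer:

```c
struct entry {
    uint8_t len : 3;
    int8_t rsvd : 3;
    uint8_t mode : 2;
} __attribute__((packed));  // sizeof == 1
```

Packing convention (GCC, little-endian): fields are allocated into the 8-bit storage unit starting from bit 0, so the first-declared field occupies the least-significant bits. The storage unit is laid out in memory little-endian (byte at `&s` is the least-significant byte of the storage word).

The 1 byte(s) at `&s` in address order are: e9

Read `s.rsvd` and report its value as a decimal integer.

-3

[0]=0xe9 (little-endian) → word 0xe9
len:3 @ bit 0 → (0xe9>>0)&0x7 = 0x1
rsvd:3 @ bit 3 → (0xe9>>3)&0x7 = 0x5  ←
mode:2 @ bit 6 → (0xe9>>6)&0x3 = 0x3
rsvd signed 3b, MSB=1: 5 - 8 = -3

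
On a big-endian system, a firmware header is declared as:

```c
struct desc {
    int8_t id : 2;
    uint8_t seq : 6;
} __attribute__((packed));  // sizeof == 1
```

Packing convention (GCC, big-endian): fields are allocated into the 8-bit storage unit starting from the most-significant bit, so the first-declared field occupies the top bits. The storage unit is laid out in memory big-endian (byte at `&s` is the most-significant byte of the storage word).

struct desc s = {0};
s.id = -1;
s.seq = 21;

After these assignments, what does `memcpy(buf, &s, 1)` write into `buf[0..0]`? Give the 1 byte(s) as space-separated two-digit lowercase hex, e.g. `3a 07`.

id (2b) val=-1 bits=0x3 at bit 6: 0xc0
seq (6b) val=21 bits=0x15 at bit 0: 0xd5
word = 0xd5 → big-endian bytes:
  [0]=0xd5

d5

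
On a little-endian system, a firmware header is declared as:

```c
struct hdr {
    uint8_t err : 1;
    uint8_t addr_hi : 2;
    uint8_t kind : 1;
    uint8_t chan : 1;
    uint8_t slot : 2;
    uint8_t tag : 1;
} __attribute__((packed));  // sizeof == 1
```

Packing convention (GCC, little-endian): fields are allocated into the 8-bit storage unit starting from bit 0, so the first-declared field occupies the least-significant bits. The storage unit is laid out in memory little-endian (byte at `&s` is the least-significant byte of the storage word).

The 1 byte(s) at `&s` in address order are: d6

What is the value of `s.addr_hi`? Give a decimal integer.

3

[0]=0xd6 (little-endian) → word 0xd6
err:1 @ bit 0 → (0xd6>>0)&0x1 = 0x0
addr_hi:2 @ bit 1 → (0xd6>>1)&0x3 = 0x3  ←
kind:1 @ bit 3 → (0xd6>>3)&0x1 = 0x0
chan:1 @ bit 4 → (0xd6>>4)&0x1 = 0x1
slot:2 @ bit 5 → (0xd6>>5)&0x3 = 0x2
tag:1 @ bit 7 → (0xd6>>7)&0x1 = 0x1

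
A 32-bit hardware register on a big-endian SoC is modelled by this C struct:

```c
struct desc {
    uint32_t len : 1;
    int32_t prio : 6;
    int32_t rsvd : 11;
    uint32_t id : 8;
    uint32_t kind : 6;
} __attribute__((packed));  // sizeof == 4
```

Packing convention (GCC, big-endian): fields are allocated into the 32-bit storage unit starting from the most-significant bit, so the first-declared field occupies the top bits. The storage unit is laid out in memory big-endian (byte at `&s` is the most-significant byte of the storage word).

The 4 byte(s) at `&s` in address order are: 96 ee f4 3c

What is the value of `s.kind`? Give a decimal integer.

60

[0]=0x96 [1]=0xee [2]=0xf4 [3]=0x3c (big-endian) → word 0x96eef43c
len [31+:1] = (word>>31) & 0x1 = 1
prio [25+:6] = (word>>25) & 0x3f = 11
rsvd [14+:11] = (word>>14) & 0x7ff = 955
id [6+:8] = (word>>6) & 0xff = 208
kind [0+:6] = (word>>0) & 0x3f = 60  ←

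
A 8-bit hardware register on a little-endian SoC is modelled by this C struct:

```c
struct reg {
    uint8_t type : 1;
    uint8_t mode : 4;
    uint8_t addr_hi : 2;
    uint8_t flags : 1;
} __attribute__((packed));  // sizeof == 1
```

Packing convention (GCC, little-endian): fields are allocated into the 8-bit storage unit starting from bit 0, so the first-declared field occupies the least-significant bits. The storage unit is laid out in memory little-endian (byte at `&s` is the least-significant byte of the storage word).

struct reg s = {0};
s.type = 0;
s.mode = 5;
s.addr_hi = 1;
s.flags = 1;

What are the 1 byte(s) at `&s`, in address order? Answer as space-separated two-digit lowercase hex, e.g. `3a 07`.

aa

type:1 = 0 → 0x0 << 0 → word 0x00
mode:4 = 5 → 0x5 << 1 → word 0x0a
addr_hi:2 = 1 → 0x1 << 5 → word 0x2a
flags:1 = 1 → 0x1 << 7 → word 0xaa
word = 0xaa → little-endian bytes:
  [0]=0xaa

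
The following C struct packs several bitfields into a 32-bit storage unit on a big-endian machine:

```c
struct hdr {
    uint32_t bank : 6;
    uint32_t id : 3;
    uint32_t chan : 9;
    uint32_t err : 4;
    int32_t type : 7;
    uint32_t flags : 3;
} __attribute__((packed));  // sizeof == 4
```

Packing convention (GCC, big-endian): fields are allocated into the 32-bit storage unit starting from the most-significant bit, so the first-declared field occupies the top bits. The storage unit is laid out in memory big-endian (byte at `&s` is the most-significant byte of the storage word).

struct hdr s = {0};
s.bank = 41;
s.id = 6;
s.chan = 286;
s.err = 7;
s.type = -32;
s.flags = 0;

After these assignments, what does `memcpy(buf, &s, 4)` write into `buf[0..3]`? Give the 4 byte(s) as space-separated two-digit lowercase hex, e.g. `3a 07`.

a7 47 9f 00

[26+:6] bank=41 & 0x3f = 0x29; word=0xa4000000
[23+:3] id=6 & 0x7 = 0x6; word=0xa7000000
[14+:9] chan=286 & 0x1ff = 0x11e; word=0xa7478000
[10+:4] err=7 & 0xf = 0x7; word=0xa7479c00
[3+:7] type=-32 & 0x7f = 0x60; word=0xa7479f00
[0+:3] flags=0 & 0x7 = 0x0; word=0xa7479f00
word = 0xa7479f00 → big-endian bytes:
  [0]=0xa7  [1]=0x47  [2]=0x9f  [3]=0x00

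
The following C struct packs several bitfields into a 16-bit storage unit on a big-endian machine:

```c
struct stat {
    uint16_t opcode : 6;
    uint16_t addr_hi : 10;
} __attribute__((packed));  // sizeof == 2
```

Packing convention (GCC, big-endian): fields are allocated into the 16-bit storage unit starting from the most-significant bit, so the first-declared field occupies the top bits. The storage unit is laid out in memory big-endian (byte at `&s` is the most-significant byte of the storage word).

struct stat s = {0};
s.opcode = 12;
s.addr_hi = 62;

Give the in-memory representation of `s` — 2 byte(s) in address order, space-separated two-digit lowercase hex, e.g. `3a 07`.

30 3e

[10+:6] opcode=12 & 0x3f = 0xc; word=0x3000
[0+:10] addr_hi=62 & 0x3ff = 0x3e; word=0x303e
word = 0x303e → big-endian bytes:
  [0]=0x30  [1]=0x3e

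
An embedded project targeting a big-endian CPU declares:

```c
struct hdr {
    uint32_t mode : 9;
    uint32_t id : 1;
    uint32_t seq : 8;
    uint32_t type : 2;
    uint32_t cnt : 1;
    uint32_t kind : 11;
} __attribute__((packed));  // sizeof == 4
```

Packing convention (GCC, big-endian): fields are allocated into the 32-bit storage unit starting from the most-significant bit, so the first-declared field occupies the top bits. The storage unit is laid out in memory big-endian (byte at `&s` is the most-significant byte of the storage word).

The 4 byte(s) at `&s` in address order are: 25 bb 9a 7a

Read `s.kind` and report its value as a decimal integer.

634

[0]=0x25 [1]=0xbb [2]=0x9a [3]=0x7a (big-endian) → word 0x25bb9a7a
mode [23+:9] = (word>>23) & 0x1ff = 75
id [22+:1] = (word>>22) & 0x1 = 0
seq [14+:8] = (word>>14) & 0xff = 238
type [12+:2] = (word>>12) & 0x3 = 1
cnt [11+:1] = (word>>11) & 0x1 = 1
kind [0+:11] = (word>>0) & 0x7ff = 634  ←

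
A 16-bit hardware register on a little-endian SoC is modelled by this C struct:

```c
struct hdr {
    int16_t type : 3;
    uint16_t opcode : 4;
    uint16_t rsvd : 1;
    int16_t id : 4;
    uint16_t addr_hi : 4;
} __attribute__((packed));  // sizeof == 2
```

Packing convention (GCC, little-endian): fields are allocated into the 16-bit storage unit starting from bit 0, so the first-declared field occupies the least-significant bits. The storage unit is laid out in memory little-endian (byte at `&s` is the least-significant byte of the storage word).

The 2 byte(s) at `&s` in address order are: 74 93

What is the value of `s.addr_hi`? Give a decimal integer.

9

[0]=0x74 [1]=0x93 (little-endian) → word 0x9374
type:3 @ bit 0 → (0x9374>>0)&0x7 = 0x4
opcode:4 @ bit 3 → (0x9374>>3)&0xf = 0xe
rsvd:1 @ bit 7 → (0x9374>>7)&0x1 = 0x0
id:4 @ bit 8 → (0x9374>>8)&0xf = 0x3
addr_hi:4 @ bit 12 → (0x9374>>12)&0xf = 0x9  ←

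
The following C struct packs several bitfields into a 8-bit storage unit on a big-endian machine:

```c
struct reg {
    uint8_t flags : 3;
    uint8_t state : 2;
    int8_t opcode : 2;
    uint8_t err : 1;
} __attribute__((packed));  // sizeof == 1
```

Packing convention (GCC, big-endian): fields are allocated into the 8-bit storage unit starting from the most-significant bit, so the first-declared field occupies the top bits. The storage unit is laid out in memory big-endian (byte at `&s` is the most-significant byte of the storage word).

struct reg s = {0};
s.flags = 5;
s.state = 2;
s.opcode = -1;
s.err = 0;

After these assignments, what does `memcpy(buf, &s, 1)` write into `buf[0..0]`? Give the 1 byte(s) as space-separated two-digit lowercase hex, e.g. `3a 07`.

flags (3b) val=5 bits=0x5 at bit 5: 0xa0
state (2b) val=2 bits=0x2 at bit 3: 0xb0
opcode (2b) val=-1 bits=0x3 at bit 1: 0xb6
err (1b) val=0 bits=0x0 at bit 0: 0xb6
word = 0xb6 → big-endian bytes:
  [0]=0xb6

b6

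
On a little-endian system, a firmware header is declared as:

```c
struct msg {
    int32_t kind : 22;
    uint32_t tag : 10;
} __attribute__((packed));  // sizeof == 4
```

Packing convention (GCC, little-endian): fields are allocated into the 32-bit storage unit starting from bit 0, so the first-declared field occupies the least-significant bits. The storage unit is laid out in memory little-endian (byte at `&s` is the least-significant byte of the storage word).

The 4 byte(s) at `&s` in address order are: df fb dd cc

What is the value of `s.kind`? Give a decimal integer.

1965023

[0]=0xdf [1]=0xfb [2]=0xdd [3]=0xcc (little-endian) → word 0xccddfbdf
kind [0+:22] = (word>>0) & 0x3fffff = 1965023  ←
tag [22+:10] = (word>>22) & 0x3ff = 819
kind signed 22b, MSB=0: value = 1965023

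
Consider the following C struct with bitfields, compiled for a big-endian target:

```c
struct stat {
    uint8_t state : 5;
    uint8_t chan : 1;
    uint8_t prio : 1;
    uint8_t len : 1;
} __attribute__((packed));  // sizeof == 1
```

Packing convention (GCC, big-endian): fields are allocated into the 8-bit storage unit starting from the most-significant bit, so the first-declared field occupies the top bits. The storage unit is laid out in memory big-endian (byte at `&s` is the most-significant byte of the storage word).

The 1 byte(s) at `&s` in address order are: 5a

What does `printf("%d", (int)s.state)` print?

[0]=0x5a (big-endian) → word 0x5a
state [3+:5] = (word>>3) & 0x1f = 11  ←
chan [2+:1] = (word>>2) & 0x1 = 0
prio [1+:1] = (word>>1) & 0x1 = 1
len [0+:1] = (word>>0) & 0x1 = 0

11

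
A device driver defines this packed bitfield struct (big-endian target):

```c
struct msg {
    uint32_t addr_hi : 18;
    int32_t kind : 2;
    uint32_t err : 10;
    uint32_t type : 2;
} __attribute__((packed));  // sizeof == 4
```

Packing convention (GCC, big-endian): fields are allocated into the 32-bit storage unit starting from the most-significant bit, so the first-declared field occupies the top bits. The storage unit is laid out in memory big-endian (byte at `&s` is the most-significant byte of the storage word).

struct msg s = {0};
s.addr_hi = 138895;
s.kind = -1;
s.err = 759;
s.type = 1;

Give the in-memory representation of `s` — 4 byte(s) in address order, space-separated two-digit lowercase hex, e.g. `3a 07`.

87 a3 fb dd

addr_hi:18 = 138895 → 0x21e8f << 14 → word 0x87a3c000
kind:2 = -1 → 0x3 << 12 → word 0x87a3f000
err:10 = 759 → 0x2f7 << 2 → word 0x87a3fbdc
type:2 = 1 → 0x1 << 0 → word 0x87a3fbdd
word = 0x87a3fbdd → big-endian bytes:
  [0]=0x87  [1]=0xa3  [2]=0xfb  [3]=0xdd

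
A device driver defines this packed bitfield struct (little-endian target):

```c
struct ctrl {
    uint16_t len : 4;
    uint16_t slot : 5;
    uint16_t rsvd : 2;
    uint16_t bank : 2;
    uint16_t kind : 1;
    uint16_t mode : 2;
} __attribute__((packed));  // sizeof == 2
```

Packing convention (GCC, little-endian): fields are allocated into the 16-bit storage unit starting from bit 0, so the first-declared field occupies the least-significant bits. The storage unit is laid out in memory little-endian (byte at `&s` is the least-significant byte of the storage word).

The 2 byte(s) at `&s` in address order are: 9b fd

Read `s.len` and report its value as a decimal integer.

[0]=0x9b [1]=0xfd (little-endian) → word 0xfd9b
len:4 @ bit 0 → (0xfd9b>>0)&0xf = 0xb  ←
slot:5 @ bit 4 → (0xfd9b>>4)&0x1f = 0x19
rsvd:2 @ bit 9 → (0xfd9b>>9)&0x3 = 0x2
bank:2 @ bit 11 → (0xfd9b>>11)&0x3 = 0x3
kind:1 @ bit 13 → (0xfd9b>>13)&0x1 = 0x1
mode:2 @ bit 14 → (0xfd9b>>14)&0x3 = 0x3

11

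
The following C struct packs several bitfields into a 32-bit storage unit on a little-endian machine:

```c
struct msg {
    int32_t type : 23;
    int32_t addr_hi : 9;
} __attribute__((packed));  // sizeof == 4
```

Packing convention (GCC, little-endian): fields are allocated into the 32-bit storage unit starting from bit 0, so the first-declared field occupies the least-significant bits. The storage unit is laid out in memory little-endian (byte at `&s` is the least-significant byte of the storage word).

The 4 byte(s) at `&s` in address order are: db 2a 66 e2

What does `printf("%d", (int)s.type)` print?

-1692965

[0]=0xdb [1]=0x2a [2]=0x66 [3]=0xe2 (little-endian) → word 0xe2662adb
type [0+:23] = (word>>0) & 0x7fffff = 6695643  ←
addr_hi [23+:9] = (word>>23) & 0x1ff = 452
type signed 23b, MSB=1: 6695643 - 8388608 = -1692965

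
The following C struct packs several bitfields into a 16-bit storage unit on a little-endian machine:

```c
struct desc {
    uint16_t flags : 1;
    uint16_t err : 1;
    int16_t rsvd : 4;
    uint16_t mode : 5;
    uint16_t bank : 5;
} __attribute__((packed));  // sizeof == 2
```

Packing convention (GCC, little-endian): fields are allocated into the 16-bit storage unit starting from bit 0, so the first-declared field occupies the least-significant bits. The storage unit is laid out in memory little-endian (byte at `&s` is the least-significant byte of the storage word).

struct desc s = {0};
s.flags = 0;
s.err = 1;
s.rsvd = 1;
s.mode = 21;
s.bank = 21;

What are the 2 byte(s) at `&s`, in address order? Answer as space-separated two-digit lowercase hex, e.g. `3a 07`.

46 ad

flags (1b) val=0 bits=0x0 at bit 0: 0x0000
err (1b) val=1 bits=0x1 at bit 1: 0x0002
rsvd (4b) val=1 bits=0x1 at bit 2: 0x0006
mode (5b) val=21 bits=0x15 at bit 6: 0x0546
bank (5b) val=21 bits=0x15 at bit 11: 0xad46
word = 0xad46 → little-endian bytes:
  [0]=0x46  [1]=0xad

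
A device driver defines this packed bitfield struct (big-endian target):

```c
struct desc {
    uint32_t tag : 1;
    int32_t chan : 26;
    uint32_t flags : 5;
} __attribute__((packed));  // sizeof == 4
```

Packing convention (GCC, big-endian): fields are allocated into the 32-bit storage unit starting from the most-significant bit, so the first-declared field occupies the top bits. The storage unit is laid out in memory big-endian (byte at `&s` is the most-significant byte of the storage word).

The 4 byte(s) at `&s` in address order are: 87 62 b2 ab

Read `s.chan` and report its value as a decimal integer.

[0]=0x87 [1]=0x62 [2]=0xb2 [3]=0xab (big-endian) → word 0x8762b2ab
tag:1 @ bit 31 → (0x8762b2ab>>31)&0x1 = 0x1
chan:26 @ bit 5 → (0x8762b2ab>>5)&0x3ffffff = 0x3b1595  ←
flags:5 @ bit 0 → (0x8762b2ab>>0)&0x1f = 0xb
chan signed 26b, MSB=0: value = 3872149

3872149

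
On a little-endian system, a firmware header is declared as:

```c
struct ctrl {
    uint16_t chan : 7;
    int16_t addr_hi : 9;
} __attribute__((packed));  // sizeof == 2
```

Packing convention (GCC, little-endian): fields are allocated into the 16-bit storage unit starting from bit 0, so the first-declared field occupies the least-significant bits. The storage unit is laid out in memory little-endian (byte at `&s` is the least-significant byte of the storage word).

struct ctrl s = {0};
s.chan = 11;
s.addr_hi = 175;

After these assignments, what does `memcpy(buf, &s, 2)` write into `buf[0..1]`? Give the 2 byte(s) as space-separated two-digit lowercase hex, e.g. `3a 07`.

chan (7b) val=11 bits=0xb at bit 0: 0x000b
addr_hi (9b) val=175 bits=0xaf at bit 7: 0x578b
word = 0x578b → little-endian bytes:
  [0]=0x8b  [1]=0x57

8b 57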